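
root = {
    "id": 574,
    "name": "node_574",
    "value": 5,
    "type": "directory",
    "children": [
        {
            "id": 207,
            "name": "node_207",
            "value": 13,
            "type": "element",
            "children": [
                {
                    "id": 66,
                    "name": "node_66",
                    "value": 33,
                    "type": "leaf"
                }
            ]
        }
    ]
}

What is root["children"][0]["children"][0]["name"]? "node_66"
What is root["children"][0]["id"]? 207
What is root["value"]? 5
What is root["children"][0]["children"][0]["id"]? 66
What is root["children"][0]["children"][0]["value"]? 33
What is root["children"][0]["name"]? "node_207"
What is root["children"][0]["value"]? 13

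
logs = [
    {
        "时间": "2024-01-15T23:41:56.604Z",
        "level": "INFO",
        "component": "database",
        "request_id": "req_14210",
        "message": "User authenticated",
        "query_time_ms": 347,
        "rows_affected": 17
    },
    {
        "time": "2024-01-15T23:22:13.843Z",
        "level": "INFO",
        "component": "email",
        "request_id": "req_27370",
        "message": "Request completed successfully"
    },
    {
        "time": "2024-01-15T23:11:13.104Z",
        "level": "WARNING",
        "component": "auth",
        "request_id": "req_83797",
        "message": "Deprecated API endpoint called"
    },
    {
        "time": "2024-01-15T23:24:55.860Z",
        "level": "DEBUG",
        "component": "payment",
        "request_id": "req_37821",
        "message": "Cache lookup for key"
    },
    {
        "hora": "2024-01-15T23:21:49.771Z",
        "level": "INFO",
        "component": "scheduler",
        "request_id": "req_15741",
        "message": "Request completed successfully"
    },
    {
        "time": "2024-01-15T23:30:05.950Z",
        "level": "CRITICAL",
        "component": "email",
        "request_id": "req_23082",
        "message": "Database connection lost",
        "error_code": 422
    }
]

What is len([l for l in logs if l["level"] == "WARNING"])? 1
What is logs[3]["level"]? "DEBUG"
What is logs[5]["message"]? "Database connection lost"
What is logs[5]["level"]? "CRITICAL"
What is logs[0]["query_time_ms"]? 347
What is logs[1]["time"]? "2024-01-15T23:22:13.843Z"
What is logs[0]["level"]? "INFO"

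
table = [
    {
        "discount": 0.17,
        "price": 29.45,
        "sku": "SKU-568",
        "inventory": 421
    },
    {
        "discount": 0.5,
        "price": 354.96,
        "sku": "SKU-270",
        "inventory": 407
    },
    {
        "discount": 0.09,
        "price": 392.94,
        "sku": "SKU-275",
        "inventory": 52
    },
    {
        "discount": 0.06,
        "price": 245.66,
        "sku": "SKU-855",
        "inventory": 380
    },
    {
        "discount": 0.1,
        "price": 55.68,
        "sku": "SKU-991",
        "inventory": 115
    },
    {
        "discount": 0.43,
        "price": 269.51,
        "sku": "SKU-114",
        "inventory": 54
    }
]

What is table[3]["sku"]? "SKU-855"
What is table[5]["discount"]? 0.43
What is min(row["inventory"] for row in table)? 52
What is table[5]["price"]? 269.51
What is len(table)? 6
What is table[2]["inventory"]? 52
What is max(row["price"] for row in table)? 392.94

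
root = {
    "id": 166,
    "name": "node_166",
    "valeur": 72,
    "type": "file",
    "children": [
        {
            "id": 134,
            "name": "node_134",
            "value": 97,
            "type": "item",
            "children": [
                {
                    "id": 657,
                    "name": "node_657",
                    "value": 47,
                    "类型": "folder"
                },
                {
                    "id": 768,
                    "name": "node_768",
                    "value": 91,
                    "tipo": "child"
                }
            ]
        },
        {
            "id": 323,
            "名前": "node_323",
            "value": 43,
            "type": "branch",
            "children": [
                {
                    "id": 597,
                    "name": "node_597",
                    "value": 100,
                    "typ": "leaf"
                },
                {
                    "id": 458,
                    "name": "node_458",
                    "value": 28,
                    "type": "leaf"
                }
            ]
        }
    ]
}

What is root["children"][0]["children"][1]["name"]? "node_768"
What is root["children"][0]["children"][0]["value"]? 47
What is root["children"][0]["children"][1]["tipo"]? "child"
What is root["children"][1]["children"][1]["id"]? 458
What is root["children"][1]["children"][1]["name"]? "node_458"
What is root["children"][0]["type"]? "item"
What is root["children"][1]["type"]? "branch"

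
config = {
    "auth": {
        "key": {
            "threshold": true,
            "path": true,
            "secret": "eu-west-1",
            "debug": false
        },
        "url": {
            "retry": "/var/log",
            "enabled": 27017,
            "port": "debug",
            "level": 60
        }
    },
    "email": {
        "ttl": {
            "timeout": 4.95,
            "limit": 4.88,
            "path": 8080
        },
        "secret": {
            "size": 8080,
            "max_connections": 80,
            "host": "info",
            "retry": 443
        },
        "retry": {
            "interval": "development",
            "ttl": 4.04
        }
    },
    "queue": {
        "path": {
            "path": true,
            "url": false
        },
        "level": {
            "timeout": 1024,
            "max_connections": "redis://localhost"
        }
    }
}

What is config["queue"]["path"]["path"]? True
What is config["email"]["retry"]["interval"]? "development"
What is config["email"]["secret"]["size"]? 8080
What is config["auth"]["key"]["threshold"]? True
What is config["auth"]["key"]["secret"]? "eu-west-1"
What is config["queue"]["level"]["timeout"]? 1024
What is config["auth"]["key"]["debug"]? False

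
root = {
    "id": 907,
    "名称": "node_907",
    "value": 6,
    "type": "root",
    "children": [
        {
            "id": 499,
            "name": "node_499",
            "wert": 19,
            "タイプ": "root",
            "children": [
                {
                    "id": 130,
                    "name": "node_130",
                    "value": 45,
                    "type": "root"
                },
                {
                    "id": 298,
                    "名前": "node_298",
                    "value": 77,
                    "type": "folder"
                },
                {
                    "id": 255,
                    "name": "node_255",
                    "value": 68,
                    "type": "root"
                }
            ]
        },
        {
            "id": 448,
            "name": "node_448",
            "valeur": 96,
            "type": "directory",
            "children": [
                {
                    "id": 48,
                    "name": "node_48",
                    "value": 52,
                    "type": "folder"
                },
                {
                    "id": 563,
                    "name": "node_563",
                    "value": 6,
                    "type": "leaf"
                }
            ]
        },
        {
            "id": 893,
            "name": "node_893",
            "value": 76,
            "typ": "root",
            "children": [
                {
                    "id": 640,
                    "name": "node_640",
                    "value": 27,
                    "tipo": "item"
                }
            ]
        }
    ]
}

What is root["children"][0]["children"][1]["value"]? 77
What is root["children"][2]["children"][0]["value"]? 27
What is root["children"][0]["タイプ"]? "root"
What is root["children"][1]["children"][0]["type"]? "folder"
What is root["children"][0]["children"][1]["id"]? 298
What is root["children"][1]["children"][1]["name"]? "node_563"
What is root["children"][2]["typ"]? "root"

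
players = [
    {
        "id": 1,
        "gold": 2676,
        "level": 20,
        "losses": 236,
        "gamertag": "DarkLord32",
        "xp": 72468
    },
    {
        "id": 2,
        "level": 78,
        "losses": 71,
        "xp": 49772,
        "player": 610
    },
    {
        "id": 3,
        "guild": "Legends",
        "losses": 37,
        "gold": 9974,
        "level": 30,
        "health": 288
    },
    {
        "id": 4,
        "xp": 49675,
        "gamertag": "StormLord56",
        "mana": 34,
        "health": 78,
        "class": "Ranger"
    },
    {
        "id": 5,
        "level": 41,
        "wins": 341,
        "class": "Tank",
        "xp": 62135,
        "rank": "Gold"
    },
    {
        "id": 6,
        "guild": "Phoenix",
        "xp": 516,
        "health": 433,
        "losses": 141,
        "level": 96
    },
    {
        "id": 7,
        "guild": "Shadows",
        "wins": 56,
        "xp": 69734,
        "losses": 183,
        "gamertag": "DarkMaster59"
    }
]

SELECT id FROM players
[1, 2, 3, 4, 5, 6, 7]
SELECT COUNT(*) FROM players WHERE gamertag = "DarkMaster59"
1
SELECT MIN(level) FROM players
20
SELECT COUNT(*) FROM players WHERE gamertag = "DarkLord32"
1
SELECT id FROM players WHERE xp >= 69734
[1, 7]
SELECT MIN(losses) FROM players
37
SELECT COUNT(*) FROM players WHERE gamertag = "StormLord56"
1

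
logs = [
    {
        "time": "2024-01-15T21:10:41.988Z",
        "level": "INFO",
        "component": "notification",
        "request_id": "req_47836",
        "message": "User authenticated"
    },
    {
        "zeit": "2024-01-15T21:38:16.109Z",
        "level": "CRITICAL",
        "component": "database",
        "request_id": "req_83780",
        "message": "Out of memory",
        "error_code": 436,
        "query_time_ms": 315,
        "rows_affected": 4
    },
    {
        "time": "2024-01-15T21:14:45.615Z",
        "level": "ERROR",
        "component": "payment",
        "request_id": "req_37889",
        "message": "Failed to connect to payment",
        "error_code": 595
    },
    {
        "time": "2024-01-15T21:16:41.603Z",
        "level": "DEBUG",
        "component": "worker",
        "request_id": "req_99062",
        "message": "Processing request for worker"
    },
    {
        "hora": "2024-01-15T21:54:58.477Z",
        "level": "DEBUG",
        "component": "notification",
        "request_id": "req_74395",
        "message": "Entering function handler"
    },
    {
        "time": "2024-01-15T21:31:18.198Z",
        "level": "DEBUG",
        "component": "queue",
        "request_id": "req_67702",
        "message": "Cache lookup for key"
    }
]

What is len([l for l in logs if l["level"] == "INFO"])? 1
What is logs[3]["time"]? "2024-01-15T21:16:41.603Z"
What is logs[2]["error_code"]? 595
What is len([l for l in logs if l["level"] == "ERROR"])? 1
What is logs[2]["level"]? "ERROR"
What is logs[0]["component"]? "notification"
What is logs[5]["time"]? "2024-01-15T21:31:18.198Z"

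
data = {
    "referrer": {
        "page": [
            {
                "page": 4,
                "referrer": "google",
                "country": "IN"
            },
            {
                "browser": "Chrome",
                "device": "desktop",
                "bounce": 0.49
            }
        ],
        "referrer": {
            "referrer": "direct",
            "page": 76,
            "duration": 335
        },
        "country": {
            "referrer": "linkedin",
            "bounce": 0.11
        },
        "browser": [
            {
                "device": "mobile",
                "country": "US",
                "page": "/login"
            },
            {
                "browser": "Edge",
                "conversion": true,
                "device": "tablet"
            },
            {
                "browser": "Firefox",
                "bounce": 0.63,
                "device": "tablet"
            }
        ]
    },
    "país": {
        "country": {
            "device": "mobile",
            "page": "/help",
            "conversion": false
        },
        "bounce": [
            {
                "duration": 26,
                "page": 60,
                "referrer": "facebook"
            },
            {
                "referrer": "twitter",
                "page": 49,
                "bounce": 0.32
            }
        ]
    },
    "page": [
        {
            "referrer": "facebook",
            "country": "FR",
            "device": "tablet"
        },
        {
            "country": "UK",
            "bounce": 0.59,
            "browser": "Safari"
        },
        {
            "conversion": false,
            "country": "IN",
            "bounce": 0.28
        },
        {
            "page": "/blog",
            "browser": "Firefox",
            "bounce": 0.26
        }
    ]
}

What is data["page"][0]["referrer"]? "facebook"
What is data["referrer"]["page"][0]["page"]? 4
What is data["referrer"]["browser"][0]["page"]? "/login"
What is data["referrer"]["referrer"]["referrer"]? "direct"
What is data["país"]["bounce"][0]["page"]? 60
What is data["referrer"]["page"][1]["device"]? "desktop"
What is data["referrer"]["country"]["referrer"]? "linkedin"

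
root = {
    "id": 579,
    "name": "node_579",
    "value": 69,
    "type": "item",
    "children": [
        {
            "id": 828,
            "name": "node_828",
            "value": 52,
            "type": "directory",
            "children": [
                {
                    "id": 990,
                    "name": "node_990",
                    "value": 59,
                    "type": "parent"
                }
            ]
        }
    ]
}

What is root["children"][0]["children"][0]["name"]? "node_990"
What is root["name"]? "node_579"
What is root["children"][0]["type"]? "directory"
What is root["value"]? 69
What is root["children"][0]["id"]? 828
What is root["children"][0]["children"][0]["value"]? 59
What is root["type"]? "item"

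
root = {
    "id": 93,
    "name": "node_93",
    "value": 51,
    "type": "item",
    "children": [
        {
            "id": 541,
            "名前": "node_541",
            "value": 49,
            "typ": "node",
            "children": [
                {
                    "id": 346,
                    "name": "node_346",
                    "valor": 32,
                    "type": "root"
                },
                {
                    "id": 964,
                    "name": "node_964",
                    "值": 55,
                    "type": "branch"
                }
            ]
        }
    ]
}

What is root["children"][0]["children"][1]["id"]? 964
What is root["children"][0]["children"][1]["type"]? "branch"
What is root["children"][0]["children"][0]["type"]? "root"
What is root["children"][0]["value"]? 49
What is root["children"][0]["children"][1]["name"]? "node_964"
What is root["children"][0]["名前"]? "node_541"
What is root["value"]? 51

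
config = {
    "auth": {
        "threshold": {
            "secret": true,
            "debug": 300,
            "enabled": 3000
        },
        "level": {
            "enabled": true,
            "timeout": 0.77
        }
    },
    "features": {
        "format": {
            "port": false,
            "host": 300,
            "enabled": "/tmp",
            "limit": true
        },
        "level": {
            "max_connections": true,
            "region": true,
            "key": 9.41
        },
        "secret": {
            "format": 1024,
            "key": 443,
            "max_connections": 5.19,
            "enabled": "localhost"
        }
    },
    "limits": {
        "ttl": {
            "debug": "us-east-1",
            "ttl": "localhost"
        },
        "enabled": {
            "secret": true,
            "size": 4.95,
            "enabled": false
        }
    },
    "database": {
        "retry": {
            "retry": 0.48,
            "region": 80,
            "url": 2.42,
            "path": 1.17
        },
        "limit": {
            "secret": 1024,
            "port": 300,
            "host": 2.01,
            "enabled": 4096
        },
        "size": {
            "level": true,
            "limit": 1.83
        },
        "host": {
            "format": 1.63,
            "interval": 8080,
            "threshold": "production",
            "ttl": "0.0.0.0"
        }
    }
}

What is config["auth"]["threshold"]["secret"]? True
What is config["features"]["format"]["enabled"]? "/tmp"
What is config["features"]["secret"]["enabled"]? "localhost"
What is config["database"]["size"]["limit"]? 1.83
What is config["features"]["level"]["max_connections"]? True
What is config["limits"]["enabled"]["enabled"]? False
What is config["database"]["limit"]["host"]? 2.01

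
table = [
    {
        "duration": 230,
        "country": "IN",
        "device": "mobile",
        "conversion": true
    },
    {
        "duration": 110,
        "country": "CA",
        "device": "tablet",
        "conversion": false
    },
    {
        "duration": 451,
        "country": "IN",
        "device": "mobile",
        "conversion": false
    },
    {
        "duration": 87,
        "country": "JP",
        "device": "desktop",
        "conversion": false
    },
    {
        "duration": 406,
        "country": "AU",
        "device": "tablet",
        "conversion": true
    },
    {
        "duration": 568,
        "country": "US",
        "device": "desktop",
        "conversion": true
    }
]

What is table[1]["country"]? "CA"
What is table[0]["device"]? "mobile"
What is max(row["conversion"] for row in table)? True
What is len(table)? 6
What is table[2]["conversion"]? False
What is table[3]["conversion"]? False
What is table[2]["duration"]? 451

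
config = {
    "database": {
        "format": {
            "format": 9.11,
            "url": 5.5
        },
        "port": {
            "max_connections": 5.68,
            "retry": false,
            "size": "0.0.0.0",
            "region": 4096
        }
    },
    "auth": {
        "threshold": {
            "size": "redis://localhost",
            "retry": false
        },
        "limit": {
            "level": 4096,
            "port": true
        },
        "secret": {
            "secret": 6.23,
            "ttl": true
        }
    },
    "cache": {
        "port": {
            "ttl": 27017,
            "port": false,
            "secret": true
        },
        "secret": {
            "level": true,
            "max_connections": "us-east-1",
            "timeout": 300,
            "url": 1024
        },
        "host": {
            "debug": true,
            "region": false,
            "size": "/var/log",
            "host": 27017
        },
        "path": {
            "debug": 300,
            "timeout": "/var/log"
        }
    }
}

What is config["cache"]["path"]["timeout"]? "/var/log"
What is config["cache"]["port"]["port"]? False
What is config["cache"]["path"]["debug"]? 300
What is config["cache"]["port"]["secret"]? True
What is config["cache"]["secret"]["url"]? 1024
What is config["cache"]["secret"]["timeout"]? 300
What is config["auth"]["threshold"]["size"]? "redis://localhost"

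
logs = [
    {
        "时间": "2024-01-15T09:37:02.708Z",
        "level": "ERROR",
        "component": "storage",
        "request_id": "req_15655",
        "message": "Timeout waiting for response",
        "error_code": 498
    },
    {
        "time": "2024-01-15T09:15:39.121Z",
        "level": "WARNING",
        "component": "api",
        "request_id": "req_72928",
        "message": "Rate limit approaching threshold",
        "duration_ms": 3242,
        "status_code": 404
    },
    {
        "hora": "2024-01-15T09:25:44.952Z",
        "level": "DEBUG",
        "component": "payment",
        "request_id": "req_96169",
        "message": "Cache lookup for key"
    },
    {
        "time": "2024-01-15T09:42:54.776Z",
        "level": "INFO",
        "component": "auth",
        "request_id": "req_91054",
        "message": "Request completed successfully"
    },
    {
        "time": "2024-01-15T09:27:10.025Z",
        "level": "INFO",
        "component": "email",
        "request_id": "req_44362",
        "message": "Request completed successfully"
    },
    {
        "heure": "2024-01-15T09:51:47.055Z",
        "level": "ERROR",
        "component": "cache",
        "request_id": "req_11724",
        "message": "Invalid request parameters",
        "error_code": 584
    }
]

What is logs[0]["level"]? "ERROR"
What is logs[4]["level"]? "INFO"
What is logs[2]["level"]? "DEBUG"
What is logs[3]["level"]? "INFO"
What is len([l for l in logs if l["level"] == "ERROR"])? 2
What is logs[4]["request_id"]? "req_44362"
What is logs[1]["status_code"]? 404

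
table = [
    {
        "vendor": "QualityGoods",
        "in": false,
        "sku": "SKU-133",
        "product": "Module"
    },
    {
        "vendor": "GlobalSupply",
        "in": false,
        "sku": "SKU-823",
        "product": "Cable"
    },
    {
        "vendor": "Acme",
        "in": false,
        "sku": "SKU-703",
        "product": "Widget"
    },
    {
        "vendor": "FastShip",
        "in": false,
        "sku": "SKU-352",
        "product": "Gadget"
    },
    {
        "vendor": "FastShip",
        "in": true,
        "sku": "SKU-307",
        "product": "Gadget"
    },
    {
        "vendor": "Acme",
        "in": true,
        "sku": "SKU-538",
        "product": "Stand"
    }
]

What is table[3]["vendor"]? "FastShip"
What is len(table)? 6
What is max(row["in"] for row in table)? True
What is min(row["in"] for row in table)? False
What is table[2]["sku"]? "SKU-703"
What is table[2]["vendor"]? "Acme"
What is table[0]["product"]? "Module"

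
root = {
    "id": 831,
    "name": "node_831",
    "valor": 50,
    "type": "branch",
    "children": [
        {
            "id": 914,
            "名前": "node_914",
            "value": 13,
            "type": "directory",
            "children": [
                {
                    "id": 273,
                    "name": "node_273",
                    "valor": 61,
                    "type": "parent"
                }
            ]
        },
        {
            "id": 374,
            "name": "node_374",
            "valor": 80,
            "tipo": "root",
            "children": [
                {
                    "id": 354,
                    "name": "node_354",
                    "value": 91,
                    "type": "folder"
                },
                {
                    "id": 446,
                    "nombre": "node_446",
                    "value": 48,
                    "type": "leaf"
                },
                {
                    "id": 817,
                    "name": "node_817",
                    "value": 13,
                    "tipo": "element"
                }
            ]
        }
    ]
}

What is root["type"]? "branch"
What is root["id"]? 831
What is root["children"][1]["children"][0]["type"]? "folder"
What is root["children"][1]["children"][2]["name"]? "node_817"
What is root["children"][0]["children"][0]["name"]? "node_273"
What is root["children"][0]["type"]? "directory"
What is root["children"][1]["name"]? "node_374"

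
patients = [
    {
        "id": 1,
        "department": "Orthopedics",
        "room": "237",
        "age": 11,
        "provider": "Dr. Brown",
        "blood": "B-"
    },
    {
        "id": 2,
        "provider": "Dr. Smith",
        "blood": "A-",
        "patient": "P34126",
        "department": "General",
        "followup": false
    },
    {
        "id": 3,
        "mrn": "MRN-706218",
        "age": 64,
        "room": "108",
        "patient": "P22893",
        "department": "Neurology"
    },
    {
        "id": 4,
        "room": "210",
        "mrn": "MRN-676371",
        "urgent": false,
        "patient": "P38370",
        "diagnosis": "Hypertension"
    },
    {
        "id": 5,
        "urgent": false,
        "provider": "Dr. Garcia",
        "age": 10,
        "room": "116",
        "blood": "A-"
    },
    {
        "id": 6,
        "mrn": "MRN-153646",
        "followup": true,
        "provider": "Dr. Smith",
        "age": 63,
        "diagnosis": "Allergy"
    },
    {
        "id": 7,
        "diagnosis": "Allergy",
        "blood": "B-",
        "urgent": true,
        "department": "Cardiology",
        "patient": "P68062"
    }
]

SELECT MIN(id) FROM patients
1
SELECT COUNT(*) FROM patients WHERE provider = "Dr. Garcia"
1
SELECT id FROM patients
[1, 2, 3, 4, 5, 6, 7]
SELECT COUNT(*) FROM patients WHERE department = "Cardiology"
1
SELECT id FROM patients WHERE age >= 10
[1, 3, 5, 6]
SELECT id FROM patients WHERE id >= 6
[6, 7]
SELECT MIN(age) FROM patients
10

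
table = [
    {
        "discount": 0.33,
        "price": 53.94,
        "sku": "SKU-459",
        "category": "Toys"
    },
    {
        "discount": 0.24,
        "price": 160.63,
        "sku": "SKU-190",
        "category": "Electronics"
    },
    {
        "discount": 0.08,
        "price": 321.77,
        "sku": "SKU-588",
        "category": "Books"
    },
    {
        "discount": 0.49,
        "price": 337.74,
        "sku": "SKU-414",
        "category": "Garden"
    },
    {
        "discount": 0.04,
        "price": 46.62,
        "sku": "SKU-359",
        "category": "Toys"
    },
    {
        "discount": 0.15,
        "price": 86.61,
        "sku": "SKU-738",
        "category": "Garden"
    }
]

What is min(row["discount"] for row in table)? 0.04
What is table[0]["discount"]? 0.33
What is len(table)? 6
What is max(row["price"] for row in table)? 337.74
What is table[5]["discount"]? 0.15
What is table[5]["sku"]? "SKU-738"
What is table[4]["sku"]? "SKU-359"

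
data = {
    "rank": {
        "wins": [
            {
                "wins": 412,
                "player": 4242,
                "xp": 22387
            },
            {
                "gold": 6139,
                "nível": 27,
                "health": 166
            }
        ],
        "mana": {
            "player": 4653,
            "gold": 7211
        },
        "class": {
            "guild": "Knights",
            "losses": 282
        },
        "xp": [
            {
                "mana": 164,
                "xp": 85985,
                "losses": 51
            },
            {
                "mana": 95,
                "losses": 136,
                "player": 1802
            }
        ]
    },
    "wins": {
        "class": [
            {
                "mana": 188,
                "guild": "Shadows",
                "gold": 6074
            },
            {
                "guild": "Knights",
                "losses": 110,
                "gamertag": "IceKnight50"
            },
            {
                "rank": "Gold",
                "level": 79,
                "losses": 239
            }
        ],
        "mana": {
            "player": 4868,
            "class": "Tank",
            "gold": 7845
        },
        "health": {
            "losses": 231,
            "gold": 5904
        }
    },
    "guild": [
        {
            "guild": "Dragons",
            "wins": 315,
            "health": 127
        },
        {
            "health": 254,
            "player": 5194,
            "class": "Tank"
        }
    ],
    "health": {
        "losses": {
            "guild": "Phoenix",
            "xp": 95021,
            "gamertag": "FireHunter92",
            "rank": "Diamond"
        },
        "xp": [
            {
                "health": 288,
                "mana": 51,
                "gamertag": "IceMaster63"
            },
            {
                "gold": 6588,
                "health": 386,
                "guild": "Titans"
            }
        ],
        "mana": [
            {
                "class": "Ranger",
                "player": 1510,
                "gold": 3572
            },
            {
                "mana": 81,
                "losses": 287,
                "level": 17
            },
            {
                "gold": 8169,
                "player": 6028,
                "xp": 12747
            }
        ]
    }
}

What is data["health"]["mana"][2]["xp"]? 12747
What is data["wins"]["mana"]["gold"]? 7845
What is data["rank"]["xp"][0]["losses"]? 51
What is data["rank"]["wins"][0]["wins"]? 412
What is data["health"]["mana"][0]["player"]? 1510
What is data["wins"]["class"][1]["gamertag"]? "IceKnight50"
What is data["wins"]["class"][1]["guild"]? "Knights"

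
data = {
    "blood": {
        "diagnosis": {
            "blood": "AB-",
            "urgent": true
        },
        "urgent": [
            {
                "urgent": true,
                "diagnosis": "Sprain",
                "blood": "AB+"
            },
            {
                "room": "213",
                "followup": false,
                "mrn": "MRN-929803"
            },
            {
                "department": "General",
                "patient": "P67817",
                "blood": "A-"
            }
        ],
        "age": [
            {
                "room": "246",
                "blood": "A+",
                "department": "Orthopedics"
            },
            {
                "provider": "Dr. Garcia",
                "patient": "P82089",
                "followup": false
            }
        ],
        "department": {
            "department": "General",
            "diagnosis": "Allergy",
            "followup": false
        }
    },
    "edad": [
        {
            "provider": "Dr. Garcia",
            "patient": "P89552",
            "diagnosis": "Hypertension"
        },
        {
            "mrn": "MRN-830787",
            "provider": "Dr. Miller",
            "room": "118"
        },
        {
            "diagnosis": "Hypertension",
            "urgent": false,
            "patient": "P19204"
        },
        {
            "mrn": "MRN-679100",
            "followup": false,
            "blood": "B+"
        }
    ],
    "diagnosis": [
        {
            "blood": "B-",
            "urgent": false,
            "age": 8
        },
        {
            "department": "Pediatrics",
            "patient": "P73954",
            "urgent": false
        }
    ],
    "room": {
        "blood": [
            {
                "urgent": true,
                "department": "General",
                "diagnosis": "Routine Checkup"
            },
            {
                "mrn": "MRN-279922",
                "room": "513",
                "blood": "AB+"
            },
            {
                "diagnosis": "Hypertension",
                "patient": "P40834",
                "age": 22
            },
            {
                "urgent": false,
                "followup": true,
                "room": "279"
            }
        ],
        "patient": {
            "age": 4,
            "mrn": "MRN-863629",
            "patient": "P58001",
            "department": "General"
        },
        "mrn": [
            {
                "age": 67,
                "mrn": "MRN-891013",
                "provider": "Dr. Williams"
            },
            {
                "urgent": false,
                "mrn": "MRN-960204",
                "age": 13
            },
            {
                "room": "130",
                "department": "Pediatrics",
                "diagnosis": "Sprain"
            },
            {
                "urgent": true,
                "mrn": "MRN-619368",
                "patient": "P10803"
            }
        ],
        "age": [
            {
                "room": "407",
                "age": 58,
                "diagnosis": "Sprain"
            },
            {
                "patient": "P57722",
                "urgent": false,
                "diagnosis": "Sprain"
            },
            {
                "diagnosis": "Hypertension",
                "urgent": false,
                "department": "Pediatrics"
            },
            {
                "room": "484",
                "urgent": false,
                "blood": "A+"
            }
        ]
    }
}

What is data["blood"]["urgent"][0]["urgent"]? True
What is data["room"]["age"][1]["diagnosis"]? "Sprain"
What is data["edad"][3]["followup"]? False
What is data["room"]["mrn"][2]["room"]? "130"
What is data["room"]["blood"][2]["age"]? 22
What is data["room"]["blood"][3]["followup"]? True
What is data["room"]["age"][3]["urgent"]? False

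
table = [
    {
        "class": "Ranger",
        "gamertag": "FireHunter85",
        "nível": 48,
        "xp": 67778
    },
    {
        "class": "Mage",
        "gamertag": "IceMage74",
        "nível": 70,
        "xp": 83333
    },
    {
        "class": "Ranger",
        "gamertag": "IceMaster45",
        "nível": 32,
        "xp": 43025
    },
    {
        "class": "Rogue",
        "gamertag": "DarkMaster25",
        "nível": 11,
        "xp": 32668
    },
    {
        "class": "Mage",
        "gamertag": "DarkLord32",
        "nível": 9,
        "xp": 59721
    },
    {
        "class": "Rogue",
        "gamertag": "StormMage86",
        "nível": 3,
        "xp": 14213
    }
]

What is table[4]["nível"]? 9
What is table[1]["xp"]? 83333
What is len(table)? 6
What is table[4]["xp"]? 59721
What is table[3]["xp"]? 32668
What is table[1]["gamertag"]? "IceMage74"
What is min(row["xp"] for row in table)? 14213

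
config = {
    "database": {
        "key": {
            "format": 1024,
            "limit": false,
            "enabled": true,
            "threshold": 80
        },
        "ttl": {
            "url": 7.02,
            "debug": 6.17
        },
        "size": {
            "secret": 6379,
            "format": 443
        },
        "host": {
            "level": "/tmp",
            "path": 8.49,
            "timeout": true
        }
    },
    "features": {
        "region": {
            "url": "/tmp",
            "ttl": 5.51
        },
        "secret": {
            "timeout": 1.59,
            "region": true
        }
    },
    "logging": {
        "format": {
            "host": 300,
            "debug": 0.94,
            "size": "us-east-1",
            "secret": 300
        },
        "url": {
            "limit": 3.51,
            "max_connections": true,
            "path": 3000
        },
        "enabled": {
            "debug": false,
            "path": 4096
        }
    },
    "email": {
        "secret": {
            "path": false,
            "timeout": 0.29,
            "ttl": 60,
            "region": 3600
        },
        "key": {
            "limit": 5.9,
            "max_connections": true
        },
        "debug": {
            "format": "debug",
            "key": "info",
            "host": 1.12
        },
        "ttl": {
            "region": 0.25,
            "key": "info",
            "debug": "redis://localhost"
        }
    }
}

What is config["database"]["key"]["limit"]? False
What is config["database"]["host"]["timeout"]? True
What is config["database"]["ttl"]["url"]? 7.02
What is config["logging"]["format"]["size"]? "us-east-1"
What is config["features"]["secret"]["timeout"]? 1.59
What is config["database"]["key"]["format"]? 1024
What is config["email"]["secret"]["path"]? False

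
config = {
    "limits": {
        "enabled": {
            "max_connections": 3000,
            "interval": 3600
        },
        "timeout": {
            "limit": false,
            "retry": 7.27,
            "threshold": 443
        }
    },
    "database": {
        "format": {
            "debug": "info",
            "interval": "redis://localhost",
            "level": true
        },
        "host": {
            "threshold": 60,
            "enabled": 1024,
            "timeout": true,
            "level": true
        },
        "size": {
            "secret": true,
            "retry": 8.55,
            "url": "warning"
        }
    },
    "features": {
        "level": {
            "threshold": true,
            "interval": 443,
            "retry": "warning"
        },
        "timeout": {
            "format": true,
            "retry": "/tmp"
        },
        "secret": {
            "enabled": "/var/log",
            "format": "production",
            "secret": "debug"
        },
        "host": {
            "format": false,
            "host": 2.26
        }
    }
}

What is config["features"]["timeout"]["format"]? True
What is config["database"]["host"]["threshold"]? 60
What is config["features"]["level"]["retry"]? "warning"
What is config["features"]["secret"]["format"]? "production"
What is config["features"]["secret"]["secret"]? "debug"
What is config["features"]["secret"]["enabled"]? "/var/log"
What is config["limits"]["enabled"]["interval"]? 3600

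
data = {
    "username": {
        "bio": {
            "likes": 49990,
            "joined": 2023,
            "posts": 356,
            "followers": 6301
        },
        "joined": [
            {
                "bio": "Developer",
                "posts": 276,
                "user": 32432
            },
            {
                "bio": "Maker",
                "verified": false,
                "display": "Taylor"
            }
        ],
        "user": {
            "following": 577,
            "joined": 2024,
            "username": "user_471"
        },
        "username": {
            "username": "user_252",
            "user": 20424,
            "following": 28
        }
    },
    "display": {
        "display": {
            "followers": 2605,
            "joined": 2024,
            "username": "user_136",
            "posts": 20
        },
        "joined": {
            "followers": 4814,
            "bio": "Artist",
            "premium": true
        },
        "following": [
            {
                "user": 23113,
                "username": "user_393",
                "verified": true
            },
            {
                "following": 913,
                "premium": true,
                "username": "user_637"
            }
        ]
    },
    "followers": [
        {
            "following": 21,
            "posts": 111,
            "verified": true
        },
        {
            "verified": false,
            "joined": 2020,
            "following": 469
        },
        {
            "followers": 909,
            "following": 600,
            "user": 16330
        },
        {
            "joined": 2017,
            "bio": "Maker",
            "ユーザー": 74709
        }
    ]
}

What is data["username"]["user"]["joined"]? 2024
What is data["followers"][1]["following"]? 469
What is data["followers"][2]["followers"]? 909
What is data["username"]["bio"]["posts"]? 356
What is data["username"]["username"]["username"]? "user_252"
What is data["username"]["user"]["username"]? "user_471"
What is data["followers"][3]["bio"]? "Maker"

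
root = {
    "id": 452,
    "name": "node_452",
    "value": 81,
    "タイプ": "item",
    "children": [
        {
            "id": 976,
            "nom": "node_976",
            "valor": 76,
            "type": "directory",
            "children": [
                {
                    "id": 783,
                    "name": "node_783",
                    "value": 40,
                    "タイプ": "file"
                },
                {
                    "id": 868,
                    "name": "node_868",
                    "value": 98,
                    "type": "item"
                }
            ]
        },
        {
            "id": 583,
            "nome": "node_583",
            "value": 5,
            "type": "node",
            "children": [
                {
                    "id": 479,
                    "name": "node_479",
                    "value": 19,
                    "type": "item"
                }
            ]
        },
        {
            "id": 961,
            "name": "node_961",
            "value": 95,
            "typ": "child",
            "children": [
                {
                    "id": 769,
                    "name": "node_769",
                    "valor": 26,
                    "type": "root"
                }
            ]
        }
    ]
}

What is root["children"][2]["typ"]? "child"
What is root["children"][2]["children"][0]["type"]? "root"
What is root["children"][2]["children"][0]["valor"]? 26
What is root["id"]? 452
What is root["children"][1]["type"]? "node"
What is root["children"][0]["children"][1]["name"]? "node_868"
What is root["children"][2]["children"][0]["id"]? 769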